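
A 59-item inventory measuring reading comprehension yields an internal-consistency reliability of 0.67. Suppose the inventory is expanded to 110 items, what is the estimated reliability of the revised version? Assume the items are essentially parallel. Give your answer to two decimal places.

0.79

Length ratio n = 110/59 = 1.8644
Spearman-Brown: r_new = n·r / (1 + (n − 1)·r)
r_new = (1.8644 × 0.67) / (1 + (1.8644 − 1) × 0.67)
r_new = 1.2491 / 1.5791 ≈ 0.7910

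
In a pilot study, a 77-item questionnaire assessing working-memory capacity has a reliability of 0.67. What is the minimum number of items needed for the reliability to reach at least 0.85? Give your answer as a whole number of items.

n = 0.85 × (1 − 0.67) / [ 0.67 × (1 − 0.85) ]
n = 0.2805 / 0.1005 ≈ 2.7910
So the test needs 2.7910 × 77 ≈ 214.91 items; rounding up, 215.

215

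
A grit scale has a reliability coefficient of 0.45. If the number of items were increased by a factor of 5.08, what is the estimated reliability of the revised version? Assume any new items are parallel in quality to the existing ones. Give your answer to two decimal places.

0.81

r_new = 5.08·0.45 / [1 + (5.08 − 1)·0.45]
     = 2.2860 / 2.8360 = 0.8061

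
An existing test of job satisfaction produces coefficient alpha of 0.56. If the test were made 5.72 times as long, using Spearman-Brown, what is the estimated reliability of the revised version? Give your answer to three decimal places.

0.879

r_new = (5.72 × 0.56) / (1 + (5.72 − 1) × 0.56)
     = 3.2032 / 3.6432 = 0.8792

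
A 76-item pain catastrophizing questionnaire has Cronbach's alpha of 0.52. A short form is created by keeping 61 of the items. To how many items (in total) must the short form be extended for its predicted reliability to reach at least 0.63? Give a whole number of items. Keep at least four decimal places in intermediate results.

Short-form reliability: n = 61/76 = 0.8026; r_61 = n·r/(1+(n−1)r) ≈ 0.4651
Length factor from the short form to reach 0.63: n' = 0.63(1 − 0.4651) / [0.4651(1 − 0.63)] ≈ 1.9582
Items = 1.9582 × 61 ≈ 119.45 → 120

120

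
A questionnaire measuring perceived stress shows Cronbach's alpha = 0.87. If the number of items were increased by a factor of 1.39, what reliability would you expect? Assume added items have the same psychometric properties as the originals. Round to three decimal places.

0.903

r_new = 1.39·0.87 / [1 + (1.39 − 1)·0.87]
     = 1.2093 / 1.3393 = 0.9029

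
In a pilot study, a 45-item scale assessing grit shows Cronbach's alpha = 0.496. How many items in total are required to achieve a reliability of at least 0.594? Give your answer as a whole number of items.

67

Spearman-Brown solved for the length factor n:
n = r_target (1 − r_old) / [ r_old (1 − r_target) ]
n = 0.594 × (1 − 0.496) / [ 0.496 × (1 − 0.594) ]
  = 0.299376 / 0.201376 = 1.4867
Items needed = n × 45 = 1.4867 × 45 ≈ 66.90 → round up to 67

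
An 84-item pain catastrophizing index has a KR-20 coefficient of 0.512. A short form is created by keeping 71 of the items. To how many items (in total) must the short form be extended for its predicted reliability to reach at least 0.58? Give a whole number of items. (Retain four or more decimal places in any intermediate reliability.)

111

First, r for the 71-item form: n = 71/84 = 0.8452, so r_71 = 0.8452·0.512/(1 + (0.8452 − 1)·0.512) = 0.4700
Then solve for n' with r_old = 0.4700, r_target = 0.58: n' = 0.58(1 − 0.4700)/[0.4700(1 − 0.58)] = 1.5572
Total items = 1.5572 × 71 = 110.56, rounded up to 111.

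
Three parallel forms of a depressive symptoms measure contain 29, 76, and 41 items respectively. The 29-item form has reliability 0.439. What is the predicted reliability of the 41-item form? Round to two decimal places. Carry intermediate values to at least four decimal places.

0.53

Only the ratio of lengths matters: n = 41/29 = 1.4138
r_{41} = n·r / (1 + (n − 1)·r) = 0.6207 / 1.1817 ≈ 0.5253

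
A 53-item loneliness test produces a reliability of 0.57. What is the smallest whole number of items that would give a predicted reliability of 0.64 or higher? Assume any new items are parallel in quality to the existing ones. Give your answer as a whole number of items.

72

Rearranging the Spearman-Brown formula for n,
n = r*(1 − r) / [ r (1 − r*) ]
n = [0.64 × 0.43] / [0.57 × 0.36]
n = 0.2752 / 0.2052 ≈ 1.3411
1.3411 × 53 = 71.08 → 72 items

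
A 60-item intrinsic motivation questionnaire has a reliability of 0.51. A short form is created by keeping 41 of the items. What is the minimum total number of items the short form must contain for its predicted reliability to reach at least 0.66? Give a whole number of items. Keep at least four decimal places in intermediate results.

112

First, r for the 41-item form: n = 41/60 = 0.6833, so r_41 = 0.6833·0.51/(1 + (0.6833 − 1)·0.51) = 0.4156
Length factor from the short form to reach 0.66: n' = 0.66(1 − 0.4156) / [0.4156(1 − 0.66)] ≈ 2.7296
Items = 2.7296 × 41 ≈ 111.91 → 112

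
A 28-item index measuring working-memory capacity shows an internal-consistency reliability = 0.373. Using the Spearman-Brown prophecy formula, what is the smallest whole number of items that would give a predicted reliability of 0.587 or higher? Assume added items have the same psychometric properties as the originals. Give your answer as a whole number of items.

n = [0.587 × 0.627] / [0.373 × 0.413]
n = 0.368049 / 0.154049 ≈ 2.3892
2.3892 × 28 = 66.90 → 67 items

67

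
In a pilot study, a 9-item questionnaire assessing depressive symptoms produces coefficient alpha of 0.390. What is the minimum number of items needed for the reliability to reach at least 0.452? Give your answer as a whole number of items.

Spearman-Brown solved for the length factor n:
n = r*(1 − r) / [ r (1 − r*) ]
n = 0.452(1 − 0.390) / [0.390(1 − 0.452)]
  = 0.275720 / 0.213720 = 1.2901
1.2901 × 9 = 11.61 → 12 items

12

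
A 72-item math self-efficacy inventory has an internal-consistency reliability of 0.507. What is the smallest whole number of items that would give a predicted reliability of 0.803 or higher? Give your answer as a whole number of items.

286

n = [0.803 × 0.493] / [0.507 × 0.197]
n = 0.395879 / 0.099879 ≈ 3.9636
3.9636 × 72 = 285.38 → 286 items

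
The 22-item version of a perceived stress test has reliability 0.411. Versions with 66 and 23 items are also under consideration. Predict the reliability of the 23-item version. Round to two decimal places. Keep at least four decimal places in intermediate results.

0.42

The 66-item form is not needed; work directly from the 22-item form with n = 23/22 = 1.0455.
r_{23} = n·r / (1 + (n − 1)·r) = 0.4297 / 1.0187 ≈ 0.4218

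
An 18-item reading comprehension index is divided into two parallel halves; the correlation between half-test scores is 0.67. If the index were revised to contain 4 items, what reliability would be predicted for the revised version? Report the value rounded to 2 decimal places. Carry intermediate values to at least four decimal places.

First correct the split-half correlation to full-test reliability: r_full = 2 × 0.67 / (1 + 0.67) ≈ 0.8024
Length factor from 18 to 4 items: n = 4/18 = 0.2222
r_new = n·r_full / (1 + (n − 1)·r_full) = 0.1783 / 0.3759 ≈ 0.4743

0.47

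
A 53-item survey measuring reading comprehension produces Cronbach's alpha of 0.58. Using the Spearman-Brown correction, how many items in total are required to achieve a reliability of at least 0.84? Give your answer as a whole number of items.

Invert Spearman-Brown to solve for n:
n = r*(1 − r) / [ r (1 − r*) ]
n = [0.84 × 0.42] / [0.58 × 0.16]
n = 0.3528 / 0.0928 ≈ 3.8017
Items needed = n × 53 = 3.8017 × 53 ≈ 201.49 → round up to 202

202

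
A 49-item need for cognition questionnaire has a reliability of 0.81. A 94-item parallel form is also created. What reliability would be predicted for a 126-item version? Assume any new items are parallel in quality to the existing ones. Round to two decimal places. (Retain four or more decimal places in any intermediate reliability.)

0.92

Only the ratio of lengths matters: n = 126/49 = 2.5714
r_{126} = n·r / (1 + (n − 1)·r) = 2.0828 / 2.2728 ≈ 0.9164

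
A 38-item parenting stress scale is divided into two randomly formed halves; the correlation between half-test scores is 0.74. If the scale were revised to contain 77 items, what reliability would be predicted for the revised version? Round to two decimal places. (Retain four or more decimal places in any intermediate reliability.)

0.92

Spearman-Brown correction (n = 2): r_full = 2·0.74/(1 + 0.74) = 0.8506
Then adjust to 77 items: n = 77/38 = 2.0263
r_new = n·r_full / (1 + (n − 1)·r_full) = 1.7236 / 1.8730 ≈ 0.9202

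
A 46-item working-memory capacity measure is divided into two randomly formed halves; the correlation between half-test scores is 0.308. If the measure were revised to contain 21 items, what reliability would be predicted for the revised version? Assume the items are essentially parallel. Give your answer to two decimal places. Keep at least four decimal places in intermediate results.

Full-test reliability from the split-half r: r_full = 2(0.308)/(1 + 0.308) = 0.4709
Length factor from 46 to 21 items: n = 21/46 = 0.4565
r_new = n·r_full / (1 + (n − 1)·r_full) = 0.2150 / 0.7441 ≈ 0.2889

0.29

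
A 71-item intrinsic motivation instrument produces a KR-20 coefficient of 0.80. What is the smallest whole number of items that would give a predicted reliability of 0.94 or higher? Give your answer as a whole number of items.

Rearranging the Spearman-Brown formula for n,
n = r*(1 − r) / [ r (1 − r*) ]
n = 0.94 × (1 − 0.80) / [ 0.80 × (1 − 0.94) ]
n = 0.1880 / 0.0480 ≈ 3.9167
3.9167 × 71 = 278.09 → 279 items

279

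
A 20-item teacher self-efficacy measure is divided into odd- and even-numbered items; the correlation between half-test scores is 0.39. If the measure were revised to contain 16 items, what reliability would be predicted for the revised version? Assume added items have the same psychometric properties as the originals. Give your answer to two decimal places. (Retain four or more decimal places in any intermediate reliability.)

Full-test reliability from the split-half r: r_full = 2(0.39)/(1 + 0.39) = 0.5612
Length factor from 20 to 16 items: n = 16/20 = 0.8000
r_new = n·r_full / (1 + (n − 1)·r_full) = 0.4490 / 0.8878 ≈ 0.5057

0.51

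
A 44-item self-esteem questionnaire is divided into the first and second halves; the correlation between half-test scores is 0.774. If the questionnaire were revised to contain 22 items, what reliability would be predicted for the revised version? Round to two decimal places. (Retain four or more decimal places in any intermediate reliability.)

0.77

First correct the split-half correlation to full-test reliability: r_full = 2 × 0.774 / (1 + 0.774) ≈ 0.8726
Length factor from 44 to 22 items: n = 22/44 = 0.5000
r_new = n·r_full / (1 + (n − 1)·r_full) = 0.4363 / 0.5637 ≈ 0.7740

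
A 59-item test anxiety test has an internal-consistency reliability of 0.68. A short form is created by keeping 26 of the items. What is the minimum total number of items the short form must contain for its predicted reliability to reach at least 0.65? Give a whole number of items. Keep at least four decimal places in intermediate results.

52

First, r for the 26-item form: n = 26/59 = 0.4407, so r_26 = 0.4407·0.68/(1 + (0.4407 − 1)·0.68) = 0.4836
Length factor from the short form to reach 0.65: n' = 0.65(1 − 0.4836) / [0.4836(1 − 0.65)] ≈ 1.9831
Items = 1.9831 × 26 ≈ 51.56 → 52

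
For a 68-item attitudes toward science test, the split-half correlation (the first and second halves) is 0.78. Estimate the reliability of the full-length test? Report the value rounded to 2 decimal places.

The full test is twice the length of either half (n = 2).
r_full = 2r_hh / (1 + r_hh) = 2 × 0.78 / (1 + 0.78)
       = 1.5600 / 1.7800 = 0.8764

0.88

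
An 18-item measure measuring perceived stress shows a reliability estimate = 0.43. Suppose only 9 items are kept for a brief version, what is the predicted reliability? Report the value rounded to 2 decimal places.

0.27

n = 9/18 = 0.5
By Spearman-Brown, r_new = n r / (1 + (n − 1) r).
r_new = 0.5·0.43 / [1 + (0.5 − 1)·0.43]
r_new = 0.2150 / 0.7850 ≈ 0.2739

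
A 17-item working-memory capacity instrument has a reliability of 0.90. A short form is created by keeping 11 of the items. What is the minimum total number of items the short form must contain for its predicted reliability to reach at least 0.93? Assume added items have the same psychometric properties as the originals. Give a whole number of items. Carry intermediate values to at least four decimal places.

Short-form reliability: n = 11/17 = 0.6471; r_11 = n·r/(1+(n−1)r) ≈ 0.8535
Then solve for n' with r_old = 0.8535, r_target = 0.93: n' = 0.93(1 − 0.8535)/[0.8535(1 − 0.93)] = 2.2804
Items = 2.2804 × 11 ≈ 25.08 → 26

26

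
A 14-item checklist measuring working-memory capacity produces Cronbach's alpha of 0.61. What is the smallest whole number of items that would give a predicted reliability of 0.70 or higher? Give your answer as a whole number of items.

n = 0.70(1 − 0.61) / [0.61(1 − 0.70)]
n = 0.2730 / 0.1830 ≈ 1.4918
So the test needs 1.4918 × 14 ≈ 20.89 items; rounding up, 21.

21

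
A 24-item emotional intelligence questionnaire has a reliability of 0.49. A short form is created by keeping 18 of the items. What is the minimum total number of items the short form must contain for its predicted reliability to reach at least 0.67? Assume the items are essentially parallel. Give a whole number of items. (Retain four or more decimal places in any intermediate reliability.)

51

Short-form reliability: n = 18/24 = 0.7500; r_18 = n·r/(1+(n−1)r) ≈ 0.4188
Then solve for n' with r_old = 0.4188, r_target = 0.67: n' = 0.67(1 − 0.4188)/[0.4188(1 − 0.67)] = 2.8176
Total items = 2.8176 × 18 = 50.72, rounded up to 51.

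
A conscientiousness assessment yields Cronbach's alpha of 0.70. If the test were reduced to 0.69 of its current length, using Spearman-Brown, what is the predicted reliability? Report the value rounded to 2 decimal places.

0.62

Apply the Spearman-Brown prophecy formula, r' = nr / [1 + (n − 1)r]:
r_new = (0.69 × 0.70) / (1 + (0.69 − 1) × 0.70)
     = 0.4830 / 0.7830 = 0.6169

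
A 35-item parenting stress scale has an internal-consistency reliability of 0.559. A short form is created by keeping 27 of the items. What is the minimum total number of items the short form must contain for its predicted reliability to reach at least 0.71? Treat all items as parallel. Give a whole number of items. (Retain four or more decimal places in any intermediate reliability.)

First, r for the 27-item form: n = 27/35 = 0.7714, so r_27 = 0.7714·0.559/(1 + (0.7714 − 1)·0.559) = 0.4944
Length factor from the short form to reach 0.71: n' = 0.71(1 − 0.4944) / [0.4944(1 − 0.71)] ≈ 2.5037
Total items = 2.5037 × 27 = 67.60, rounded up to 68.

68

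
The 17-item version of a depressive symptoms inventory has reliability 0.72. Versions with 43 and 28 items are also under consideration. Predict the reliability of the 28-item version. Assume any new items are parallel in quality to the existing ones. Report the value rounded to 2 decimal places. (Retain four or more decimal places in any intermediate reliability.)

0.81

The 43-item form is not needed; work directly from the 17-item form with n = 28/17 = 1.6471.
r_{28} = n·r / (1 + (n − 1)·r) = 1.1859 / 1.4659 ≈ 0.8090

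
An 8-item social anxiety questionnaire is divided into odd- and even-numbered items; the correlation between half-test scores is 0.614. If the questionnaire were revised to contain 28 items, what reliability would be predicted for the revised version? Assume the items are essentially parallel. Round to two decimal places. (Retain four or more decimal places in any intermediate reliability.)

First correct the split-half correlation to full-test reliability: r_full = 2 × 0.614 / (1 + 0.614) ≈ 0.7608
Then adjust to 28 items: n = 28/8 = 3.5000
r_new = n·r_full / (1 + (n − 1)·r_full) = 2.6628 / 2.9020 ≈ 0.9176

0.92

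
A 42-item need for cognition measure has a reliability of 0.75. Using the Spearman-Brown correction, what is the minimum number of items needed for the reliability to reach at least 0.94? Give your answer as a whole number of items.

220

Invert Spearman-Brown to solve for n:
n = r*(1 − r) / [ r (1 − r*) ]
n = 0.94(1 − 0.75) / [0.75(1 − 0.94)]
  = 0.2350 / 0.0450 = 5.2222
So the test needs 5.2222 × 42 ≈ 219.33 items; rounding up, 220.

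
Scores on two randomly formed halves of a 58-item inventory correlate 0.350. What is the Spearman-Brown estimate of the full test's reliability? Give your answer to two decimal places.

0.52

Apply the Spearman-Brown correction with n = 2:
r_full = 2r_hh / (1 + r_hh) = 2 × 0.350 / (1 + 0.350)
       = 0.7000 / 1.3500 = 0.5185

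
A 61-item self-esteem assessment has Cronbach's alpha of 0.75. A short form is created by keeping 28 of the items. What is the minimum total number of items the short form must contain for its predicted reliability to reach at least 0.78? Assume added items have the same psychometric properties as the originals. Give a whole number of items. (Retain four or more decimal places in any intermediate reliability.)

Short-form reliability: n = 28/61 = 0.4590; r_28 = n·r/(1+(n−1)r) ≈ 0.5793
Then solve for n' with r_old = 0.5793, r_target = 0.78: n' = 0.78(1 − 0.5793)/[0.5793(1 − 0.78)] = 2.5748
Total items = 2.5748 × 28 = 72.09, rounded up to 73.

73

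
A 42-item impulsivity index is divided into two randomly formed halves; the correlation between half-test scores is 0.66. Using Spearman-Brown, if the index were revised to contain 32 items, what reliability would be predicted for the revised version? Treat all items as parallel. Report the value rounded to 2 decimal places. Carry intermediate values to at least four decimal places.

First correct the split-half correlation to full-test reliability: r_full = 2 × 0.66 / (1 + 0.66) ≈ 0.7952
Length factor from 42 to 32 items: n = 32/42 = 0.7619
r_new = n·r_full / (1 + (n − 1)·r_full) = 0.6059 / 0.8107 ≈ 0.7474

0.75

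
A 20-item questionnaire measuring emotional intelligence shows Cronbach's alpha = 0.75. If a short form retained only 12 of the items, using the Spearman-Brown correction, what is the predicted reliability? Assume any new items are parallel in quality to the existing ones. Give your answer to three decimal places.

Length ratio n = 12/20 = 0.6
r_new = (0.6 × 0.75) / (1 + (0.6 − 1) × 0.75)
     = 0.4500 / 0.7000 = 0.6429

0.643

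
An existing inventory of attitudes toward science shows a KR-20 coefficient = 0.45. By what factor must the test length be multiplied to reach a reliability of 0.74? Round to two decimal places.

Spearman-Brown solved for the length factor n:
n = r_target (1 − r_old) / [ r_old (1 − r_target) ]
n = 0.74(1 − 0.45) / [0.45(1 − 0.74)]
  = 0.4070 / 0.1170 = 3.4786

3.48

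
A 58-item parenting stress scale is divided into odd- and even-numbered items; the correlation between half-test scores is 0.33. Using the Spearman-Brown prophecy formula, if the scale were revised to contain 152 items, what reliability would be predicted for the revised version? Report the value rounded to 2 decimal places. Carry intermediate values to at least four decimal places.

First correct the split-half correlation to full-test reliability: r_full = 2 × 0.33 / (1 + 0.33) ≈ 0.4962
Then adjust to 152 items: n = 152/58 = 2.6207
r_new = n·r_full / (1 + (n − 1)·r_full) = 1.3004 / 1.8042 ≈ 0.7208

0.72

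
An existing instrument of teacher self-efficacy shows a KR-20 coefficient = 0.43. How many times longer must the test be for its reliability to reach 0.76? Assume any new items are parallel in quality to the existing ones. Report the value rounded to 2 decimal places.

4.20

Invert Spearman-Brown to solve for n:
n = r*(1 − r) / [ r (1 − r*) ]
n = [0.76 × 0.57] / [0.43 × 0.24]
  = 0.4332 / 0.1032 = 4.1977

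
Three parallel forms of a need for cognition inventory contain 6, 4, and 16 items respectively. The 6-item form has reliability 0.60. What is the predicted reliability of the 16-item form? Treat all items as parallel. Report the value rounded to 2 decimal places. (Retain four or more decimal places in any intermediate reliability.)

0.80

The 4-item form is not needed; work directly from the 6-item form with n = 16/6 = 2.6667.
r_{16} = n·r / (1 + (n − 1)·r) = 1.6000 / 2.0000 ≈ 0.8000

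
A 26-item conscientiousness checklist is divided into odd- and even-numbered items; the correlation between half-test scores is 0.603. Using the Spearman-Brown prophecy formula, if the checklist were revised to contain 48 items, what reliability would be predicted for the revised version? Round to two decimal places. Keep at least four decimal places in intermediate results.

Spearman-Brown correction (n = 2): r_full = 2·0.603/(1 + 0.603) = 0.7523
Length factor from 26 to 48 items: n = 48/26 = 1.8462
r_new = n·r_full / (1 + (n − 1)·r_full) = 1.3889 / 1.6366 ≈ 0.8486

0.85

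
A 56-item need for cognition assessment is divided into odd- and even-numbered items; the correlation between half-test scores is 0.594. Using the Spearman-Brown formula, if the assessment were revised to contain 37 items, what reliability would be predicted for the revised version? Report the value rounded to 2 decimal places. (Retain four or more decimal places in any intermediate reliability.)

Spearman-Brown correction (n = 2): r_full = 2·0.594/(1 + 0.594) = 0.7453
Length factor from 56 to 37 items: n = 37/56 = 0.6607
r_new = n·r_full / (1 + (n − 1)·r_full) = 0.4924 / 0.7471 ≈ 0.6591

0.66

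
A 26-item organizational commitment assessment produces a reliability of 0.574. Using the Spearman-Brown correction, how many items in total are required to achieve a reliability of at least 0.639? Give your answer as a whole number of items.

n = 0.639 × (1 − 0.574) / [ 0.574 × (1 − 0.639) ]
  = 0.272214 / 0.207214 = 1.3137
So the test needs 1.3137 × 26 ≈ 34.16 items; rounding up, 35.

35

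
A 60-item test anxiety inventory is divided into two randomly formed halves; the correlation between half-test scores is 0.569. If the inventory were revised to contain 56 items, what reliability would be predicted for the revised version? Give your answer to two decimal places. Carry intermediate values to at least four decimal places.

0.71

Spearman-Brown correction (n = 2): r_full = 2·0.569/(1 + 0.569) = 0.7253
Length factor from 60 to 56 items: n = 56/60 = 0.9333
r_new = n·r_full / (1 + (n − 1)·r_full) = 0.6769 / 0.9516 ≈ 0.7113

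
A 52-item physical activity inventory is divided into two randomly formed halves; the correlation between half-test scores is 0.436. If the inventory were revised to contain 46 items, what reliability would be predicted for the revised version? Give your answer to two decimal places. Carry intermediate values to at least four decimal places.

First correct the split-half correlation to full-test reliability: r_full = 2 × 0.436 / (1 + 0.436) ≈ 0.6072
Then adjust to 46 items: n = 46/52 = 0.8846
r_new = n·r_full / (1 + (n − 1)·r_full) = 0.5371 / 0.9299 ≈ 0.5776

0.58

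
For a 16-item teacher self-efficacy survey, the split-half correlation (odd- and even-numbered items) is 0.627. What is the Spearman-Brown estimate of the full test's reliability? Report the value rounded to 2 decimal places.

0.77

Apply the Spearman-Brown correction with n = 2:
r_full = 2(0.627) / (1 + 0.627)
r_full = 1.2540 / 1.6270 ≈ 0.7707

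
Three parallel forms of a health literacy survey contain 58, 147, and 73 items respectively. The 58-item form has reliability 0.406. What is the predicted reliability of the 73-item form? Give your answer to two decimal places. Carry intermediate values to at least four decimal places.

0.46

Only the ratio of lengths matters: n = 73/58 = 1.2586
r_{73} = n·r / (1 + (n − 1)·r) = 0.5110 / 1.1050 ≈ 0.4624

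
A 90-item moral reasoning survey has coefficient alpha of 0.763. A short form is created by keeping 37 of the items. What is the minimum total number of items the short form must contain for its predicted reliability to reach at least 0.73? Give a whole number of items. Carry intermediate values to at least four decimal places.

First, r for the 37-item form: n = 37/90 = 0.4111, so r_37 = 0.4111·0.763/(1 + (0.4111 − 1)·0.763) = 0.5696
Then solve for n' with r_old = 0.5696, r_target = 0.73: n' = 0.73(1 − 0.5696)/[0.5696(1 − 0.73)] = 2.0430
Items = 2.0430 × 37 ≈ 75.59 → 76

76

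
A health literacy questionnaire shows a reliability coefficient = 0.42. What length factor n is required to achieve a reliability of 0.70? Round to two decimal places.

3.22

Rearranging the Spearman-Brown formula for n,
n = r_target (1 − r_old) / [ r_old (1 − r_target) ]
n = 0.70(1 − 0.42) / [0.42(1 − 0.70)]
n = 0.4060 / 0.1260 ≈ 3.2222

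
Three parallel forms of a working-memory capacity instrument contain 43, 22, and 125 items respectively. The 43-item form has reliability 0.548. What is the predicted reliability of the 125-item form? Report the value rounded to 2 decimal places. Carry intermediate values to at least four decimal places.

The 22-item form is not needed; work directly from the 43-item form with n = 125/43 = 2.9070.
r_{125} = n·r / (1 + (n − 1)·r) = 1.5930 / 2.0450 ≈ 0.7790

0.78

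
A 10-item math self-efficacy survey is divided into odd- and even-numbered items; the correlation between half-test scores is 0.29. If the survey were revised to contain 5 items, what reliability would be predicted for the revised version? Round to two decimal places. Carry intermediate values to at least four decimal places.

0.29

Full-test reliability from the split-half r: r_full = 2(0.29)/(1 + 0.29) = 0.4496
Then adjust to 5 items: n = 5/10 = 0.5000
r_new = n·r_full / (1 + (n − 1)·r_full) = 0.2248 / 0.7752 ≈ 0.2900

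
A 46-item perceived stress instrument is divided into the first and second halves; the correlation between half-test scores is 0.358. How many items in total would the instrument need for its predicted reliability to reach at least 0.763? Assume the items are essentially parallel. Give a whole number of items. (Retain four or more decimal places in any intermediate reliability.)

Corrected full-test reliability: r_full = 2 × 0.358 / (1 + 0.358) ≈ 0.5272
Solve Spearman-Brown for n: n = 0.763(1 − 0.5272) / [0.5272(1 − 0.763)] = 2.8872
Items = 2.8872 × 46 ≈ 132.81 → 133

133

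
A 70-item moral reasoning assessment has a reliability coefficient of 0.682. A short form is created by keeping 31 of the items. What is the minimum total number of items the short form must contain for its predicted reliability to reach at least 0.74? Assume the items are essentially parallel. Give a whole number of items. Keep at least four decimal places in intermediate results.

93

First, r for the 31-item form: n = 31/70 = 0.4429, so r_31 = 0.4429·0.682/(1 + (0.4429 − 1)·0.682) = 0.4871
Length factor from the short form to reach 0.74: n' = 0.74(1 − 0.4871) / [0.4871(1 − 0.74)] ≈ 2.9969
Items = 2.9969 × 31 ≈ 92.90 → 93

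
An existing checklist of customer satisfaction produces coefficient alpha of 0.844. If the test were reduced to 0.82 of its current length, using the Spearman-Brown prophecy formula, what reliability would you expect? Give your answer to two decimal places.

Spearman-Brown: r_new = n·r / (1 + (n − 1)·r)
r_new = (0.82 × 0.844) / (1 + (0.82 − 1) × 0.844)
r_new = 0.6921 / 0.8481 ≈ 0.8161

0.82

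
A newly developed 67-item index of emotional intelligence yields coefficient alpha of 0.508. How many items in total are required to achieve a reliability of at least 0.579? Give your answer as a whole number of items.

Spearman-Brown solved for the length factor n:
n = r_target (1 − r_old) / [ r_old (1 − r_target) ]
n = 0.579 × (1 − 0.508) / [ 0.508 × (1 − 0.579) ]
  = 0.284868 / 0.213868 = 1.3320
So the test needs 1.3320 × 67 ≈ 89.24 items; rounding up, 90.

90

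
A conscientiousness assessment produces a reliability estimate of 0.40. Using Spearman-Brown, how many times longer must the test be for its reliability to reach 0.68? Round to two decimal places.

Spearman-Brown solved for the length factor n:
n = r*(1 − r) / [ r (1 − r*) ]
n = 0.68 × (1 − 0.40) / [ 0.40 × (1 − 0.68) ]
n = 0.4080 / 0.1280 ≈ 3.1875

3.19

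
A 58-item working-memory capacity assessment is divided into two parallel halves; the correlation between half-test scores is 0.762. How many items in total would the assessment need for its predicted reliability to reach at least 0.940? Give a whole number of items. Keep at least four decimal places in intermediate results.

142

Corrected full-test reliability: r_full = 2 × 0.762 / (1 + 0.762) ≈ 0.8649
Solve Spearman-Brown for n: n = 0.940(1 − 0.8649) / [0.8649(1 − 0.940)] = 2.4472
Required items = 2.4472 × 58 = 141.94, so 142 items.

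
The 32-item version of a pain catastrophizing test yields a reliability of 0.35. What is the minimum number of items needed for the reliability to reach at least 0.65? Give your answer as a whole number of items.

Rearranging the Spearman-Brown formula for n,
n = r*(1 − r) / [ r (1 − r*) ]
n = [0.65 × 0.65] / [0.35 × 0.35]
  = 0.4225 / 0.1225 = 3.4490
Items needed = n × 32 = 3.4490 × 32 ≈ 110.37 → round up to 111

111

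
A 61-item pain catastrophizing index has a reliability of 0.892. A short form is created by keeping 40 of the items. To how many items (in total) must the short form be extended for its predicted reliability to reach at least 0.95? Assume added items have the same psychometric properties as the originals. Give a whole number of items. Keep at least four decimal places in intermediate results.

141

First, r for the 40-item form: n = 40/61 = 0.6557, so r_40 = 0.6557·0.892/(1 + (0.6557 − 1)·0.892) = 0.8441
Length factor from the short form to reach 0.95: n' = 0.95(1 − 0.8441) / [0.8441(1 − 0.95)] ≈ 3.5092
Items = 3.5092 × 40 ≈ 140.37 → 141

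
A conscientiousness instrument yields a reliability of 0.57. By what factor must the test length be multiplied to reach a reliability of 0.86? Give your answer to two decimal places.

4.63

Rearranging the Spearman-Brown formula for n,
n = r_target (1 − r_old) / [ r_old (1 − r_target) ]
n = 0.86 × (1 − 0.57) / [ 0.57 × (1 − 0.86) ]
n = 0.3698 / 0.0798 ≈ 4.6341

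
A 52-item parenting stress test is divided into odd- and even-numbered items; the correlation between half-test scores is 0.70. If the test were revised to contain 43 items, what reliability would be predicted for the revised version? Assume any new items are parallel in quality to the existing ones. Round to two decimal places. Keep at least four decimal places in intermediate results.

First correct the split-half correlation to full-test reliability: r_full = 2 × 0.70 / (1 + 0.70) ≈ 0.8235
Then adjust to 43 items: n = 43/52 = 0.8269
r_new = n·r_full / (1 + (n − 1)·r_full) = 0.6810 / 0.8575 ≈ 0.7942

0.79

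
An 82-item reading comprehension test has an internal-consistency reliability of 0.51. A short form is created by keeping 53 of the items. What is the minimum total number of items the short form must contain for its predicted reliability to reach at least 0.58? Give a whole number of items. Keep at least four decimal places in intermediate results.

109

First, r for the 53-item form: n = 53/82 = 0.6463, so r_53 = 0.6463·0.51/(1 + (0.6463 − 1)·0.51) = 0.4022
Length factor from the short form to reach 0.58: n' = 0.58(1 − 0.4022) / [0.4022(1 − 0.58)] ≈ 2.0525
Items = 2.0525 × 53 ≈ 108.78 → 109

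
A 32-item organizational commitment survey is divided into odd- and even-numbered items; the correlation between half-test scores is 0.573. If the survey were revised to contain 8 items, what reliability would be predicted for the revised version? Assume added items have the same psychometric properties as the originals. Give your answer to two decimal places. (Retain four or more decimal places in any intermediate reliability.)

First correct the split-half correlation to full-test reliability: r_full = 2 × 0.573 / (1 + 0.573) ≈ 0.7285
Length factor from 32 to 8 items: n = 8/32 = 0.2500
r_new = n·r_full / (1 + (n − 1)·r_full) = 0.1821 / 0.4536 ≈ 0.4015

0.40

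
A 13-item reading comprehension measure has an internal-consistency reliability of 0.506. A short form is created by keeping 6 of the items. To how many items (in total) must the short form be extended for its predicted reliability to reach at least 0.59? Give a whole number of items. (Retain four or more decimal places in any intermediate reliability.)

19

Short-form reliability: n = 6/13 = 0.4615; r_6 = n·r/(1+(n−1)r) ≈ 0.3210
Then solve for n' with r_old = 0.3210, r_target = 0.59: n' = 0.59(1 − 0.3210)/[0.3210(1 − 0.59)] = 3.0439
Items = 3.0439 × 6 ≈ 18.26 → 19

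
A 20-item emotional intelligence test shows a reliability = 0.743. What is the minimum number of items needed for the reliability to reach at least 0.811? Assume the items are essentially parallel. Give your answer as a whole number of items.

Spearman-Brown solved for the length factor n:
n = r*(1 − r) / [ r (1 − r*) ]
n = 0.811 × (1 − 0.743) / [ 0.743 × (1 − 0.811) ]
n = 0.208427 / 0.140427 ≈ 1.4842
1.4842 × 20 = 29.68 → 30 items

30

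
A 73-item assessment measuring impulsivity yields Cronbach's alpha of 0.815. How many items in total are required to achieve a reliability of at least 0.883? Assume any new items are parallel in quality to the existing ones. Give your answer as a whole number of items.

126

Invert Spearman-Brown to solve for n:
n = r_target (1 − r_old) / [ r_old (1 − r_target) ]
n = 0.883 × (1 − 0.815) / [ 0.815 × (1 − 0.883) ]
n = 0.163355 / 0.095355 ≈ 1.7131
1.7131 × 73 = 125.06 → 126 items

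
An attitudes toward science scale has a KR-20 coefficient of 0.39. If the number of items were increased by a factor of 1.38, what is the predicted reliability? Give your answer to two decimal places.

0.47

Apply the Spearman-Brown prophecy formula, r' = nr / [1 + (n − 1)r]:
r_new = (1.38 × 0.39) / (1 + (1.38 − 1) × 0.39)
r_new = 0.5382 / 1.1482 ≈ 0.4687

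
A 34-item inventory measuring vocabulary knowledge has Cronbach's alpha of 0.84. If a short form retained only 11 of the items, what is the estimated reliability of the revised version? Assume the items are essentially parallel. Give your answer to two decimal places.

n = 11/34 = 0.3235
Spearman-Brown: r_new = n·r / (1 + (n − 1)·r)
r_new = 0.3235·0.84 / [1 + (0.3235 − 1)·0.84]
r_new = 0.2717 / 0.4317 ≈ 0.6294

0.63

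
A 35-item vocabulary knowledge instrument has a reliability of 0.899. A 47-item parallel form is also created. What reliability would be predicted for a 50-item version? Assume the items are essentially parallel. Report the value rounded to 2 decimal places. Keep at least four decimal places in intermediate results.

0.93

The 47-item form is not needed; work directly from the 35-item form with n = 50/35 = 1.4286.
r_{50} = n·r / (1 + (n − 1)·r) = 1.2843 / 1.3853 ≈ 0.9271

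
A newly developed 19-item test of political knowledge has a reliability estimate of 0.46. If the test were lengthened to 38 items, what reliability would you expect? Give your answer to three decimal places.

Length ratio n = 38/19 = 2
Spearman-Brown: r_new = n·r / (1 + (n − 1)·r)
r_new = 2·0.46 / [1 + (2 − 1)·0.46]
r_new = 0.9200 / 1.4600 ≈ 0.6301

0.630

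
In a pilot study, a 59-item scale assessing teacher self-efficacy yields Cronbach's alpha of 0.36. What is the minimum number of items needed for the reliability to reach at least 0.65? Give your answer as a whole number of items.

Spearman-Brown solved for the length factor n:
n = r_target (1 − r_old) / [ r_old (1 − r_target) ]
n = 0.65 × (1 − 0.36) / [ 0.36 × (1 − 0.65) ]
  = 0.4160 / 0.1260 = 3.3016
So the test needs 3.3016 × 59 ≈ 194.79 items; rounding up, 195.

195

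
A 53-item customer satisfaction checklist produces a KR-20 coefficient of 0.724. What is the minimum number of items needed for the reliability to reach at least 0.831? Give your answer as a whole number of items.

Spearman-Brown solved for the length factor n:
n = r*(1 − r) / [ r (1 − r*) ]
n = 0.831(1 − 0.724) / [0.724(1 − 0.831)]
n = 0.229356 / 0.122356 ≈ 1.8745
Items needed = n × 53 = 1.8745 × 53 ≈ 99.35 → round up to 100

100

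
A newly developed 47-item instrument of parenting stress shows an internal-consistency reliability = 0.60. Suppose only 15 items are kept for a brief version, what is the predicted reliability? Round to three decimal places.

Length ratio n = 15/47 = 0.3191
r_new = 0.3191·0.60 / [1 + (0.3191 − 1)·0.60]
     = 0.1915 / 0.5915 = 0.3238

0.324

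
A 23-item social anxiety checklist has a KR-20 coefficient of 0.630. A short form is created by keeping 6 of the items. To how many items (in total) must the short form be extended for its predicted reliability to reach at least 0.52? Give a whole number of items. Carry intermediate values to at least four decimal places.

First, r for the 6-item form: n = 6/23 = 0.2609, so r_6 = 0.2609·0.630/(1 + (0.2609 − 1)·0.630) = 0.3076
Length factor from the short form to reach 0.52: n' = 0.52(1 − 0.3076) / [0.3076(1 − 0.52)] ≈ 2.4386
Items = 2.4386 × 6 ≈ 14.63 → 15

15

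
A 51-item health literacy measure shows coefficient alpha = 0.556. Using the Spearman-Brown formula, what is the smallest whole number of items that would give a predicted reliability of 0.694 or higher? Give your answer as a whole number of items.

93

n = 0.694(1 − 0.556) / [0.556(1 − 0.694)]
n = 0.308136 / 0.170136 ≈ 1.8111
So the test needs 1.8111 × 51 ≈ 92.37 items; rounding up, 93.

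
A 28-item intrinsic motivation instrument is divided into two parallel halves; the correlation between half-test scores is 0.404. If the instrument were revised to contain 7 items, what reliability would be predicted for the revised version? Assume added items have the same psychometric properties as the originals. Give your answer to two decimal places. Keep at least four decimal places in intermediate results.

0.25

First correct the split-half correlation to full-test reliability: r_full = 2 × 0.404 / (1 + 0.404) ≈ 0.5755
Length factor from 28 to 7 items: n = 7/28 = 0.2500
r_new = n·r_full / (1 + (n − 1)·r_full) = 0.1439 / 0.5684 ≈ 0.2532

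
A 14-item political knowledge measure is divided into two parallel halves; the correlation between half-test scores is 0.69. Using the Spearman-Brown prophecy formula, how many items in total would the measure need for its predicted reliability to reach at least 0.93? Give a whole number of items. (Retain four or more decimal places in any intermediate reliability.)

r_full = 2(0.69)/(1 + 0.69) = 0.8166
n = r_tgt(1 − r_full) / [r_full(1 − r_tgt)] = 0.93 × 0.1834 / (0.8166 × 0.07) ≈ 2.9838
Required items = 2.9838 × 14 = 41.77, so 42 items.

42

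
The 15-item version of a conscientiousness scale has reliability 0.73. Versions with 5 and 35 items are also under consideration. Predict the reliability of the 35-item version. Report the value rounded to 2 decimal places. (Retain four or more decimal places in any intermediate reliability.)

Only the ratio of lengths matters: n = 35/15 = 2.3333
r_{35} = n·r / (1 + (n − 1)·r) = 1.7033 / 1.9733 ≈ 0.8632

0.86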